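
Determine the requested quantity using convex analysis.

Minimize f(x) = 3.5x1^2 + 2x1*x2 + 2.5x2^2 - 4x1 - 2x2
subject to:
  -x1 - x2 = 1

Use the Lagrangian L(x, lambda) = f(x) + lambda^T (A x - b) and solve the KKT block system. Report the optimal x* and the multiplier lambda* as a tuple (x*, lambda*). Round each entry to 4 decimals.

Form the Lagrangian:
  L(x, lambda) = (1/2) x^T Q x + c^T x + lambda^T (A x - b)
Stationarity (grad_x L = 0): Q x + c + A^T lambda = 0.
Primal feasibility: A x = b.

This gives the KKT block system:
  [ Q   A^T ] [ x     ]   [-c ]
  [ A    0  ] [ lambda ] = [ b ]

Solving the linear system:
  x*      = (-0.125, -0.875)
  lambda* = (-6.625)
  f(x*)   = 4.4375

x* = (-0.125, -0.875), lambda* = (-6.625)


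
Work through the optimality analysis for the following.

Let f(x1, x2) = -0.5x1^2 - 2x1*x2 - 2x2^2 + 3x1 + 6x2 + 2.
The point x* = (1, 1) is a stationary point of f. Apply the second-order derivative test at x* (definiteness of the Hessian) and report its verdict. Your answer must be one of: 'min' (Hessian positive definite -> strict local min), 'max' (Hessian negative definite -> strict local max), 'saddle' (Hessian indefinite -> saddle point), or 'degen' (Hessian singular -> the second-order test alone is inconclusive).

Compute the Hessian H = grad^2 f:
  H = [[-1, -2], [-2, -4]]
Verify stationarity: grad f(x*) = H x* + g = (0, 0).
Eigenvalues of H: -5, 0.
H has a zero eigenvalue (singular; negative semidefinite but not definite), so H is neither positive definite, negative definite, nor indefinite. The second-order test alone is inconclusive -> degen.
(Indeed, f is constant along the null direction of H through x*, so x* is not a strict local extremum.)

degen


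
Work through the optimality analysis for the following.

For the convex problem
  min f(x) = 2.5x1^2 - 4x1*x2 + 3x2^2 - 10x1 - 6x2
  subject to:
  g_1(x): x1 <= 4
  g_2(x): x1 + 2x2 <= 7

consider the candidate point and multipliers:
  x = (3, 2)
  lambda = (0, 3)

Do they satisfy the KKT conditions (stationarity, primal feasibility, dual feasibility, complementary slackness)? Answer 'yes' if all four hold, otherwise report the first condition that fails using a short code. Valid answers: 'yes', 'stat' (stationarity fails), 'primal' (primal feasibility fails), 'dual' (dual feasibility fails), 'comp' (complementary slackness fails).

Gradient of f: grad f(x) = Q x + c = (-3, -6)
Constraint values g_i(x) = a_i^T x - b_i:
  g_1((3, 2)) = -1
  g_2((3, 2)) = 0
Stationarity residual: grad f(x) + sum_i lambda_i a_i = (0, 0)
  -> stationarity OK
Primal feasibility (all g_i <= 0): OK
Dual feasibility (all lambda_i >= 0): OK
Complementary slackness (lambda_i * g_i(x) = 0 for all i): OK

Verdict: yes, KKT holds.

yes


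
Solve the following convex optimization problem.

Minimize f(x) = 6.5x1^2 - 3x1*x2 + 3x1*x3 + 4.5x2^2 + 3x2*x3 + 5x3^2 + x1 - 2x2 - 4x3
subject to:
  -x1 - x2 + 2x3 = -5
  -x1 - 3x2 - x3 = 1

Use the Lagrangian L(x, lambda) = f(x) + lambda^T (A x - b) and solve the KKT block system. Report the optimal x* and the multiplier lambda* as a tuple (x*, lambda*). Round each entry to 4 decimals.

Form the Lagrangian:
  L(x, lambda) = (1/2) x^T Q x + c^T x + lambda^T (A x - b)
Stationarity (grad_x L = 0): Q x + c + A^T lambda = 0.
Primal feasibility: A x = b.

This gives the KKT block system:
  [ Q   A^T ] [ x     ]   [-c ]
  [ A    0  ] [ lambda ] = [ b ]

Solving the linear system:
  x*      = (0.647, 0.1513, -2.1009)
  lambda* = (8.4227, -5.7682)
  f(x*)   = 28.3149

x* = (0.647, 0.1513, -2.1009), lambda* = (8.4227, -5.7682)


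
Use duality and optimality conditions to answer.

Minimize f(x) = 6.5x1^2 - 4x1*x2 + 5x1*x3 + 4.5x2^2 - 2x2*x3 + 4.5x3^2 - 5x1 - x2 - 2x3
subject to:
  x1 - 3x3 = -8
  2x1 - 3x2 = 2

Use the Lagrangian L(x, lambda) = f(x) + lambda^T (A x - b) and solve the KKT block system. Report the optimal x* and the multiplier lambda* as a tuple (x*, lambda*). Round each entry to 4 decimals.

Form the Lagrangian:
  L(x, lambda) = (1/2) x^T Q x + c^T x + lambda^T (A x - b)
Stationarity (grad_x L = 0): Q x + c + A^T lambda = 0.
Primal feasibility: A x = b.

This gives the KKT block system:
  [ Q   A^T ] [ x     ]   [-c ]
  [ A    0  ] [ lambda ] = [ b ]

Solving the linear system:
  x*      = (-0.6985, -1.1324, 2.4338)
  lambda* = (6.2255, -4.4216)
  f(x*)   = 29.2022

x* = (-0.6985, -1.1324, 2.4338), lambda* = (6.2255, -4.4216)


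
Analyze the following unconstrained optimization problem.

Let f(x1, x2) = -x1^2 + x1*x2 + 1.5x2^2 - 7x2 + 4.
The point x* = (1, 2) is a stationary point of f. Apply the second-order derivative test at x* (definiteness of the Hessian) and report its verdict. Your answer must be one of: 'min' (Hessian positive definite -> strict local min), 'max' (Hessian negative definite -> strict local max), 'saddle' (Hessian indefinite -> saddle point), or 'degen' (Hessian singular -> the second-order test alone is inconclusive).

Compute the Hessian H = grad^2 f:
  H = [[-2, 1], [1, 3]]
Verify stationarity: grad f(x*) = H x* + g = (0, 0).
Eigenvalues of H: -2.1926, 3.1926.
Eigenvalues have mixed signs, so H is indefinite -> x* is a saddle point.

saddle


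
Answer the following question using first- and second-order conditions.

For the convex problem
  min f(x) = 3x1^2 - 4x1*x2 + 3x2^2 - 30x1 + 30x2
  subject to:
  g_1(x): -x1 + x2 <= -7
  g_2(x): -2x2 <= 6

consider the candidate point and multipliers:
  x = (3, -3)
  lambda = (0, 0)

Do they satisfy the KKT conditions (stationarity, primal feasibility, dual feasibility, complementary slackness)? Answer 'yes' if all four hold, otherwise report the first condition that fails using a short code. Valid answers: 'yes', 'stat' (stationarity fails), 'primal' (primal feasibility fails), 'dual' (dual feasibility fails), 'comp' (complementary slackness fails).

Gradient of f: grad f(x) = Q x + c = (0, 0)
Constraint values g_i(x) = a_i^T x - b_i:
  g_1((3, -3)) = 1
  g_2((3, -3)) = 0
Stationarity residual: grad f(x) + sum_i lambda_i a_i = (0, 0)
  -> stationarity OK
Primal feasibility (all g_i <= 0): FAILS
Dual feasibility (all lambda_i >= 0): OK
Complementary slackness (lambda_i * g_i(x) = 0 for all i): OK

Verdict: the first failing condition is primal_feasibility -> primal.

primal


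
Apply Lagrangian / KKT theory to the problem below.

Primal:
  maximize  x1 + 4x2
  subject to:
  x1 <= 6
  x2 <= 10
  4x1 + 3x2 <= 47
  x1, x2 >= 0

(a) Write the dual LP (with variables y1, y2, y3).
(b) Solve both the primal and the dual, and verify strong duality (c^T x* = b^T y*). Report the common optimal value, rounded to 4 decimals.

The standard primal-dual pair for 'max c^T x s.t. A x <= b, x >= 0' is:
  Dual:  min b^T y  s.t.  A^T y >= c,  y >= 0.

So the dual LP is:
  minimize  6y1 + 10y2 + 47y3
  subject to:
    y1 + 4y3 >= 1
    y2 + 3y3 >= 4
    y1, y2, y3 >= 0

Solving the primal: x* = (4.25, 10).
  primal value c^T x* = 44.25.
Solving the dual: y* = (0, 3.25, 0.25).
  dual value b^T y* = 44.25.
Strong duality: c^T x* = b^T y*. Confirmed.

44.25


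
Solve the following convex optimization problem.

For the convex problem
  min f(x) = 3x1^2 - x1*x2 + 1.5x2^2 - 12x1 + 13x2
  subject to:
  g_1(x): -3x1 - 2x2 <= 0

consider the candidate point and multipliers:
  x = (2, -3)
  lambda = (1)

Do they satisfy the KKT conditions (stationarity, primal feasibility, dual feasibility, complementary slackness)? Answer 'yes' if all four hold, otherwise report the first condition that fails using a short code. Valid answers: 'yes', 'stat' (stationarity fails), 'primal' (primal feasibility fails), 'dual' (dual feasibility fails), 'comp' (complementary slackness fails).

Gradient of f: grad f(x) = Q x + c = (3, 2)
Constraint values g_i(x) = a_i^T x - b_i:
  g_1((2, -3)) = 0
Stationarity residual: grad f(x) + sum_i lambda_i a_i = (0, 0)
  -> stationarity OK
Primal feasibility (all g_i <= 0): OK
Dual feasibility (all lambda_i >= 0): OK
Complementary slackness (lambda_i * g_i(x) = 0 for all i): OK

Verdict: yes, KKT holds.

yes


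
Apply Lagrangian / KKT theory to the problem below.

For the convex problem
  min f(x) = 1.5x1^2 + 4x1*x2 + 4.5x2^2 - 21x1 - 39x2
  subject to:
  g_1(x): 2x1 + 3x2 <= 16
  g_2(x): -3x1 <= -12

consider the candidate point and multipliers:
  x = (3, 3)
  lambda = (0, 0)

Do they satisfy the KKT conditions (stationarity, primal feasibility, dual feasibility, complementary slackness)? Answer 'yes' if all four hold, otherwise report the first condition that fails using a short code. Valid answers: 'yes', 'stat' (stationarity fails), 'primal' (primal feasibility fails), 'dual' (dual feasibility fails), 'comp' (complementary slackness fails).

Gradient of f: grad f(x) = Q x + c = (0, 0)
Constraint values g_i(x) = a_i^T x - b_i:
  g_1((3, 3)) = -1
  g_2((3, 3)) = 3
Stationarity residual: grad f(x) + sum_i lambda_i a_i = (0, 0)
  -> stationarity OK
Primal feasibility (all g_i <= 0): FAILS
Dual feasibility (all lambda_i >= 0): OK
Complementary slackness (lambda_i * g_i(x) = 0 for all i): OK

Verdict: the first failing condition is primal_feasibility -> primal.

primal


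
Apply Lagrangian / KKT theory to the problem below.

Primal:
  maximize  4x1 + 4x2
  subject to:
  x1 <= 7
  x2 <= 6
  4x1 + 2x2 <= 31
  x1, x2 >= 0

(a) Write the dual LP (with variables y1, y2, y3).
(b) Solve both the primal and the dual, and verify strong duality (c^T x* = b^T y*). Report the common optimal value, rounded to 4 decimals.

The standard primal-dual pair for 'max c^T x s.t. A x <= b, x >= 0' is:
  Dual:  min b^T y  s.t.  A^T y >= c,  y >= 0.

So the dual LP is:
  minimize  7y1 + 6y2 + 31y3
  subject to:
    y1 + 4y3 >= 4
    y2 + 2y3 >= 4
    y1, y2, y3 >= 0

Solving the primal: x* = (4.75, 6).
  primal value c^T x* = 43.
Solving the dual: y* = (0, 2, 1).
  dual value b^T y* = 43.
Strong duality: c^T x* = b^T y*. Confirmed.

43


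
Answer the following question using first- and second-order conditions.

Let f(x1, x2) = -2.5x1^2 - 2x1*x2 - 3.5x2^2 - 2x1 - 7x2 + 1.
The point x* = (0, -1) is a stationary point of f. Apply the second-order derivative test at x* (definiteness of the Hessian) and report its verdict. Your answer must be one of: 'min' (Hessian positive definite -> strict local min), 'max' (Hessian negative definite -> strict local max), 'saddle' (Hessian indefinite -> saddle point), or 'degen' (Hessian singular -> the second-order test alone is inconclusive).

Compute the Hessian H = grad^2 f:
  H = [[-5, -2], [-2, -7]]
Verify stationarity: grad f(x*) = H x* + g = (0, 0).
Eigenvalues of H: -8.2361, -3.7639.
Both eigenvalues < 0, so H is negative definite -> x* is a strict local max.

max


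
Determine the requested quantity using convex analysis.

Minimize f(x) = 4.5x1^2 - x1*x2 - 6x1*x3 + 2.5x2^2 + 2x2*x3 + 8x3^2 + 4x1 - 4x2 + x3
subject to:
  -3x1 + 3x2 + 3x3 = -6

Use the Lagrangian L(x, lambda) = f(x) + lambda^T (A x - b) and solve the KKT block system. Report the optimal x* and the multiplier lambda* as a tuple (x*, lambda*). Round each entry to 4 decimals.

Form the Lagrangian:
  L(x, lambda) = (1/2) x^T Q x + c^T x + lambda^T (A x - b)
Stationarity (grad_x L = 0): Q x + c + A^T lambda = 0.
Primal feasibility: A x = b.

This gives the KKT block system:
  [ Q   A^T ] [ x     ]   [-c ]
  [ A    0  ] [ lambda ] = [ b ]

Solving the linear system:
  x*      = (0.3429, -1.1714, -0.4857)
  lambda* = (3.7238)
  f(x*)   = 13.9571

x* = (0.3429, -1.1714, -0.4857), lambda* = (3.7238)


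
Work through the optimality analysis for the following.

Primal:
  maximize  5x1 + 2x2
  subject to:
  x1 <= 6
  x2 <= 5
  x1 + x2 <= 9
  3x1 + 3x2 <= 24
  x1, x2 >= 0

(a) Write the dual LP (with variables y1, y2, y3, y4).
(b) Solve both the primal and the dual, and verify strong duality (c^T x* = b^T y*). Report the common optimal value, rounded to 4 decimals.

The standard primal-dual pair for 'max c^T x s.t. A x <= b, x >= 0' is:
  Dual:  min b^T y  s.t.  A^T y >= c,  y >= 0.

So the dual LP is:
  minimize  6y1 + 5y2 + 9y3 + 24y4
  subject to:
    y1 + y3 + 3y4 >= 5
    y2 + y3 + 3y4 >= 2
    y1, y2, y3, y4 >= 0

Solving the primal: x* = (6, 2).
  primal value c^T x* = 34.
Solving the dual: y* = (3, 0, 0, 0.6667).
  dual value b^T y* = 34.
Strong duality: c^T x* = b^T y*. Confirmed.

34


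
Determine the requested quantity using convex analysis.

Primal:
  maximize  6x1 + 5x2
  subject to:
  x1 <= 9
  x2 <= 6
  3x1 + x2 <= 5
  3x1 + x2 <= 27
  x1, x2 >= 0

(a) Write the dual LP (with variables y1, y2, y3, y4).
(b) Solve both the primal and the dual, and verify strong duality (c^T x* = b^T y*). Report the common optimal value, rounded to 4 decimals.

The standard primal-dual pair for 'max c^T x s.t. A x <= b, x >= 0' is:
  Dual:  min b^T y  s.t.  A^T y >= c,  y >= 0.

So the dual LP is:
  minimize  9y1 + 6y2 + 5y3 + 27y4
  subject to:
    y1 + 3y3 + 3y4 >= 6
    y2 + y3 + y4 >= 5
    y1, y2, y3, y4 >= 0

Solving the primal: x* = (0, 5).
  primal value c^T x* = 25.
Solving the dual: y* = (0, 0, 5, 0).
  dual value b^T y* = 25.
Strong duality: c^T x* = b^T y*. Confirmed.

25


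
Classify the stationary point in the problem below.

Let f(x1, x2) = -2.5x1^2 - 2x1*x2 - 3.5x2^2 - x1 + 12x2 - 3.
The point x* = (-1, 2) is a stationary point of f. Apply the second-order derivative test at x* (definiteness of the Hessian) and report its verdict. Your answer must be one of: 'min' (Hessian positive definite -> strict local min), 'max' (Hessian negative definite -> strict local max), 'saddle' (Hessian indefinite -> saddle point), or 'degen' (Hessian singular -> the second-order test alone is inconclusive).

Compute the Hessian H = grad^2 f:
  H = [[-5, -2], [-2, -7]]
Verify stationarity: grad f(x*) = H x* + g = (0, 0).
Eigenvalues of H: -8.2361, -3.7639.
Both eigenvalues < 0, so H is negative definite -> x* is a strict local max.

max


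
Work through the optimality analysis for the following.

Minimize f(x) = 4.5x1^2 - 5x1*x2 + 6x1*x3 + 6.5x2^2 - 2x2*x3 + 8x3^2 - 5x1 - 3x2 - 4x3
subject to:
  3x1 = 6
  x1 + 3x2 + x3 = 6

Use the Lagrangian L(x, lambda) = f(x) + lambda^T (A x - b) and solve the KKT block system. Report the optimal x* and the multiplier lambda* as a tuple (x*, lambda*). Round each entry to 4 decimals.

Form the Lagrangian:
  L(x, lambda) = (1/2) x^T Q x + c^T x + lambda^T (A x - b)
Stationarity (grad_x L = 0): Q x + c + A^T lambda = 0.
Primal feasibility: A x = b.

This gives the KKT block system:
  [ Q   A^T ] [ x     ]   [-c ]
  [ A    0  ] [ lambda ] = [ b ]

Solving the linear system:
  x*      = (2, 1.4024, -0.2071)
  lambda* = (-0.9546, -1.8817)
  f(x*)   = 1.8195

x* = (2, 1.4024, -0.2071), lambda* = (-0.9546, -1.8817)


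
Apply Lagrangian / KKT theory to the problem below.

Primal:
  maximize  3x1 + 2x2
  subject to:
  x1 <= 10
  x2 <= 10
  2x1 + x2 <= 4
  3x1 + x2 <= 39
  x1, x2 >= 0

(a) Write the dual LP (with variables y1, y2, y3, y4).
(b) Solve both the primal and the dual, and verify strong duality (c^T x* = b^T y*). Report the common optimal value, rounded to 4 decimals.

The standard primal-dual pair for 'max c^T x s.t. A x <= b, x >= 0' is:
  Dual:  min b^T y  s.t.  A^T y >= c,  y >= 0.

So the dual LP is:
  minimize  10y1 + 10y2 + 4y3 + 39y4
  subject to:
    y1 + 2y3 + 3y4 >= 3
    y2 + y3 + y4 >= 2
    y1, y2, y3, y4 >= 0

Solving the primal: x* = (0, 4).
  primal value c^T x* = 8.
Solving the dual: y* = (0, 0, 2, 0).
  dual value b^T y* = 8.
Strong duality: c^T x* = b^T y*. Confirmed.

8


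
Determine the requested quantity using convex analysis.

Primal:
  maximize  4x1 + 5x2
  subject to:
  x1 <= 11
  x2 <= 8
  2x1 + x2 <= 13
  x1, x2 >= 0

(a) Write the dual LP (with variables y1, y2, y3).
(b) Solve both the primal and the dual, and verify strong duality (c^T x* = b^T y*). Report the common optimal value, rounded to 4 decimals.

The standard primal-dual pair for 'max c^T x s.t. A x <= b, x >= 0' is:
  Dual:  min b^T y  s.t.  A^T y >= c,  y >= 0.

So the dual LP is:
  minimize  11y1 + 8y2 + 13y3
  subject to:
    y1 + 2y3 >= 4
    y2 + y3 >= 5
    y1, y2, y3 >= 0

Solving the primal: x* = (2.5, 8).
  primal value c^T x* = 50.
Solving the dual: y* = (0, 3, 2).
  dual value b^T y* = 50.
Strong duality: c^T x* = b^T y*. Confirmed.

50


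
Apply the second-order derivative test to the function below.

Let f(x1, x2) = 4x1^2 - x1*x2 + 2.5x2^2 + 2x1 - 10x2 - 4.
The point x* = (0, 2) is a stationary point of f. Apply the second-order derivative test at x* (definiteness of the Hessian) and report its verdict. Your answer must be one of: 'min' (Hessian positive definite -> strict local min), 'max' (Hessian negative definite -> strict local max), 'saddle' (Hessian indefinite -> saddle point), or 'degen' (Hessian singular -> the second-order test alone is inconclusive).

Compute the Hessian H = grad^2 f:
  H = [[8, -1], [-1, 5]]
Verify stationarity: grad f(x*) = H x* + g = (0, 0).
Eigenvalues of H: 4.6972, 8.3028.
Both eigenvalues > 0, so H is positive definite -> x* is a strict local min.

min


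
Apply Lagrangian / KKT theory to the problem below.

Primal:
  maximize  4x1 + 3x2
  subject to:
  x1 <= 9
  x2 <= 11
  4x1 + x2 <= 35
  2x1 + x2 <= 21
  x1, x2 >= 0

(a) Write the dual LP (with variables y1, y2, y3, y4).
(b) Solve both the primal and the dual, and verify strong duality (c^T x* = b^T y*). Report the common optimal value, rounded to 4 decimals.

The standard primal-dual pair for 'max c^T x s.t. A x <= b, x >= 0' is:
  Dual:  min b^T y  s.t.  A^T y >= c,  y >= 0.

So the dual LP is:
  minimize  9y1 + 11y2 + 35y3 + 21y4
  subject to:
    y1 + 4y3 + 2y4 >= 4
    y2 + y3 + y4 >= 3
    y1, y2, y3, y4 >= 0

Solving the primal: x* = (5, 11).
  primal value c^T x* = 53.
Solving the dual: y* = (0, 1, 0, 2).
  dual value b^T y* = 53.
Strong duality: c^T x* = b^T y*. Confirmed.

53


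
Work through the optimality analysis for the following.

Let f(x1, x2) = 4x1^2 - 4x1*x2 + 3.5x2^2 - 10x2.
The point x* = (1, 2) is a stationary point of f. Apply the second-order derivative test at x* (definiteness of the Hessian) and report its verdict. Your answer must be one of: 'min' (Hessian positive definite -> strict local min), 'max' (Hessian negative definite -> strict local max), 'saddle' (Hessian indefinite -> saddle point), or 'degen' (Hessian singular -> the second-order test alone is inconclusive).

Compute the Hessian H = grad^2 f:
  H = [[8, -4], [-4, 7]]
Verify stationarity: grad f(x*) = H x* + g = (0, 0).
Eigenvalues of H: 3.4689, 11.5311.
Both eigenvalues > 0, so H is positive definite -> x* is a strict local min.

min


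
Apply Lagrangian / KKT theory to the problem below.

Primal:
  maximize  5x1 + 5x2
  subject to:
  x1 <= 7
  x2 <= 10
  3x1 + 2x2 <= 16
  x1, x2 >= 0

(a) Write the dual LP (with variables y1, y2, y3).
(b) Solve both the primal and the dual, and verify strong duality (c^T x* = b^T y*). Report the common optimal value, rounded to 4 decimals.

The standard primal-dual pair for 'max c^T x s.t. A x <= b, x >= 0' is:
  Dual:  min b^T y  s.t.  A^T y >= c,  y >= 0.

So the dual LP is:
  minimize  7y1 + 10y2 + 16y3
  subject to:
    y1 + 3y3 >= 5
    y2 + 2y3 >= 5
    y1, y2, y3 >= 0

Solving the primal: x* = (0, 8).
  primal value c^T x* = 40.
Solving the dual: y* = (0, 0, 2.5).
  dual value b^T y* = 40.
Strong duality: c^T x* = b^T y*. Confirmed.

40


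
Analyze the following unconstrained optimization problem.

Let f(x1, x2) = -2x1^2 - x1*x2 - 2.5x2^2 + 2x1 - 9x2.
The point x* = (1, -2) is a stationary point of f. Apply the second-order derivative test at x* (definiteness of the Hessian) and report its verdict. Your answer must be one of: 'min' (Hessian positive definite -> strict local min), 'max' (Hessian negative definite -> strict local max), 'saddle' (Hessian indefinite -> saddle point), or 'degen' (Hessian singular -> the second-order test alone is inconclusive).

Compute the Hessian H = grad^2 f:
  H = [[-4, -1], [-1, -5]]
Verify stationarity: grad f(x*) = H x* + g = (0, 0).
Eigenvalues of H: -5.618, -3.382.
Both eigenvalues < 0, so H is negative definite -> x* is a strict local max.

max


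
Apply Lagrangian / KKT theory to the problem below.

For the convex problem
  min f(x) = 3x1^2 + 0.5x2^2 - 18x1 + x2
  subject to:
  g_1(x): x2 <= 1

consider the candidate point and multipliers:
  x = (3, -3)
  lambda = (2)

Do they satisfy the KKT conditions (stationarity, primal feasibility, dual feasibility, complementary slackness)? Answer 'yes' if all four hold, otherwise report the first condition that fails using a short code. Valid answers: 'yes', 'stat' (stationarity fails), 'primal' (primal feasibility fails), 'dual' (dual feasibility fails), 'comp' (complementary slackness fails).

Gradient of f: grad f(x) = Q x + c = (0, -2)
Constraint values g_i(x) = a_i^T x - b_i:
  g_1((3, -3)) = -4
Stationarity residual: grad f(x) + sum_i lambda_i a_i = (0, 0)
  -> stationarity OK
Primal feasibility (all g_i <= 0): OK
Dual feasibility (all lambda_i >= 0): OK
Complementary slackness (lambda_i * g_i(x) = 0 for all i): FAILS

Verdict: the first failing condition is complementary_slackness -> comp.

comp


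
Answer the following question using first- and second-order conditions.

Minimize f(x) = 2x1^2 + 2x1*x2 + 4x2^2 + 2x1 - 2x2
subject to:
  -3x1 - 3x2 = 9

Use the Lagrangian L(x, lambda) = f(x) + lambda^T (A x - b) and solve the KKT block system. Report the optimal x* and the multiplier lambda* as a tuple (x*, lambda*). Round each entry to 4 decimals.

Form the Lagrangian:
  L(x, lambda) = (1/2) x^T Q x + c^T x + lambda^T (A x - b)
Stationarity (grad_x L = 0): Q x + c + A^T lambda = 0.
Primal feasibility: A x = b.

This gives the KKT block system:
  [ Q   A^T ] [ x     ]   [-c ]
  [ A    0  ] [ lambda ] = [ b ]

Solving the linear system:
  x*      = (-2.75, -0.25)
  lambda* = (-3.1667)
  f(x*)   = 11.75

x* = (-2.75, -0.25), lambda* = (-3.1667)


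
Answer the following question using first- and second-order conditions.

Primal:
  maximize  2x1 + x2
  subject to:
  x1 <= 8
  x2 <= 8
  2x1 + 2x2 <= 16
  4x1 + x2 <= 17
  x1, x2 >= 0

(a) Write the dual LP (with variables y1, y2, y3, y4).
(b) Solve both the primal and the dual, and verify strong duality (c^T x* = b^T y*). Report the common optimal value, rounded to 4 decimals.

The standard primal-dual pair for 'max c^T x s.t. A x <= b, x >= 0' is:
  Dual:  min b^T y  s.t.  A^T y >= c,  y >= 0.

So the dual LP is:
  minimize  8y1 + 8y2 + 16y3 + 17y4
  subject to:
    y1 + 2y3 + 4y4 >= 2
    y2 + 2y3 + y4 >= 1
    y1, y2, y3, y4 >= 0

Solving the primal: x* = (3, 5).
  primal value c^T x* = 11.
Solving the dual: y* = (0, 0, 0.3333, 0.3333).
  dual value b^T y* = 11.
Strong duality: c^T x* = b^T y*. Confirmed.

11


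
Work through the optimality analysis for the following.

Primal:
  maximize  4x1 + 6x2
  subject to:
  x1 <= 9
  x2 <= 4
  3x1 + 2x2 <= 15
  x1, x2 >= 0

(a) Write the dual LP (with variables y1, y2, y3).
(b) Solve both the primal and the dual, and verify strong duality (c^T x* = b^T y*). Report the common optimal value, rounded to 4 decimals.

The standard primal-dual pair for 'max c^T x s.t. A x <= b, x >= 0' is:
  Dual:  min b^T y  s.t.  A^T y >= c,  y >= 0.

So the dual LP is:
  minimize  9y1 + 4y2 + 15y3
  subject to:
    y1 + 3y3 >= 4
    y2 + 2y3 >= 6
    y1, y2, y3 >= 0

Solving the primal: x* = (2.3333, 4).
  primal value c^T x* = 33.3333.
Solving the dual: y* = (0, 3.3333, 1.3333).
  dual value b^T y* = 33.3333.
Strong duality: c^T x* = b^T y*. Confirmed.

33.3333


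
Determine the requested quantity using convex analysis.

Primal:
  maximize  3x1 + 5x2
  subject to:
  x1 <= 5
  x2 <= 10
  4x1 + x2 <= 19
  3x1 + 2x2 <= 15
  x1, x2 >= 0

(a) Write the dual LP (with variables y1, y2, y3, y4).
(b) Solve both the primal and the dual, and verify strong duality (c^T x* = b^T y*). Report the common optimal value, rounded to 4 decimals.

The standard primal-dual pair for 'max c^T x s.t. A x <= b, x >= 0' is:
  Dual:  min b^T y  s.t.  A^T y >= c,  y >= 0.

So the dual LP is:
  minimize  5y1 + 10y2 + 19y3 + 15y4
  subject to:
    y1 + 4y3 + 3y4 >= 3
    y2 + y3 + 2y4 >= 5
    y1, y2, y3, y4 >= 0

Solving the primal: x* = (0, 7.5).
  primal value c^T x* = 37.5.
Solving the dual: y* = (0, 0, 0, 2.5).
  dual value b^T y* = 37.5.
Strong duality: c^T x* = b^T y*. Confirmed.

37.5


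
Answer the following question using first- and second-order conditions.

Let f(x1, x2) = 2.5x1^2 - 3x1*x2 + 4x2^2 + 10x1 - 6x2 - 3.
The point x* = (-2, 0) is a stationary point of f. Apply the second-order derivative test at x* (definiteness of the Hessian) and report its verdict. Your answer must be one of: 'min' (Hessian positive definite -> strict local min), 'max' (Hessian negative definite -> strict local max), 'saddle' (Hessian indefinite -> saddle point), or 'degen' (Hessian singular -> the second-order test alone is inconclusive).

Compute the Hessian H = grad^2 f:
  H = [[5, -3], [-3, 8]]
Verify stationarity: grad f(x*) = H x* + g = (0, 0).
Eigenvalues of H: 3.1459, 9.8541.
Both eigenvalues > 0, so H is positive definite -> x* is a strict local min.

min


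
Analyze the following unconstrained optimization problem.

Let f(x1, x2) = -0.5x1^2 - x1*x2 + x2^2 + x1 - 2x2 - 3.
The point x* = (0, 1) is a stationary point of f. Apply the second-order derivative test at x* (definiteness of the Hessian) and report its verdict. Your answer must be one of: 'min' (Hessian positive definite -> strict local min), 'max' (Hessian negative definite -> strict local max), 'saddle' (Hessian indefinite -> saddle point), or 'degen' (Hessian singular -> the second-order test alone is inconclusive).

Compute the Hessian H = grad^2 f:
  H = [[-1, -1], [-1, 2]]
Verify stationarity: grad f(x*) = H x* + g = (0, 0).
Eigenvalues of H: -1.3028, 2.3028.
Eigenvalues have mixed signs, so H is indefinite -> x* is a saddle point.

saddle


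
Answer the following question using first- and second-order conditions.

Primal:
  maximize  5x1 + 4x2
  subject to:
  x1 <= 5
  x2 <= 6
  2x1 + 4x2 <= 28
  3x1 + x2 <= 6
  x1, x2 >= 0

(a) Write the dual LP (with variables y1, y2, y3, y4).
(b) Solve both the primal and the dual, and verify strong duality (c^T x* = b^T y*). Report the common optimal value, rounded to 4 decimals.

The standard primal-dual pair for 'max c^T x s.t. A x <= b, x >= 0' is:
  Dual:  min b^T y  s.t.  A^T y >= c,  y >= 0.

So the dual LP is:
  minimize  5y1 + 6y2 + 28y3 + 6y4
  subject to:
    y1 + 2y3 + 3y4 >= 5
    y2 + 4y3 + y4 >= 4
    y1, y2, y3, y4 >= 0

Solving the primal: x* = (0, 6).
  primal value c^T x* = 24.
Solving the dual: y* = (0, 2.3333, 0, 1.6667).
  dual value b^T y* = 24.
Strong duality: c^T x* = b^T y*. Confirmed.

24


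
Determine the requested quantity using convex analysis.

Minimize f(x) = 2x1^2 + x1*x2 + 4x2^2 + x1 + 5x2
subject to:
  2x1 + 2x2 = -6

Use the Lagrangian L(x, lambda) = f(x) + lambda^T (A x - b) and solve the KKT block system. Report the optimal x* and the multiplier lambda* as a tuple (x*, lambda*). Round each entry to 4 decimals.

Form the Lagrangian:
  L(x, lambda) = (1/2) x^T Q x + c^T x + lambda^T (A x - b)
Stationarity (grad_x L = 0): Q x + c + A^T lambda = 0.
Primal feasibility: A x = b.

This gives the KKT block system:
  [ Q   A^T ] [ x     ]   [-c ]
  [ A    0  ] [ lambda ] = [ b ]

Solving the linear system:
  x*      = (-1.7, -1.3)
  lambda* = (3.55)
  f(x*)   = 6.55

x* = (-1.7, -1.3), lambda* = (3.55)


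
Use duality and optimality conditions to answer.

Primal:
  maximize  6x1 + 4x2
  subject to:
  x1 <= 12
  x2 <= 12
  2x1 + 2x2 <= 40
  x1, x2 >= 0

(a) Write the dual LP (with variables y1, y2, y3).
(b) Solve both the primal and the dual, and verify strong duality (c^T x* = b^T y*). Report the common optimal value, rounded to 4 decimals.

The standard primal-dual pair for 'max c^T x s.t. A x <= b, x >= 0' is:
  Dual:  min b^T y  s.t.  A^T y >= c,  y >= 0.

So the dual LP is:
  minimize  12y1 + 12y2 + 40y3
  subject to:
    y1 + 2y3 >= 6
    y2 + 2y3 >= 4
    y1, y2, y3 >= 0

Solving the primal: x* = (12, 8).
  primal value c^T x* = 104.
Solving the dual: y* = (2, 0, 2).
  dual value b^T y* = 104.
Strong duality: c^T x* = b^T y*. Confirmed.

104


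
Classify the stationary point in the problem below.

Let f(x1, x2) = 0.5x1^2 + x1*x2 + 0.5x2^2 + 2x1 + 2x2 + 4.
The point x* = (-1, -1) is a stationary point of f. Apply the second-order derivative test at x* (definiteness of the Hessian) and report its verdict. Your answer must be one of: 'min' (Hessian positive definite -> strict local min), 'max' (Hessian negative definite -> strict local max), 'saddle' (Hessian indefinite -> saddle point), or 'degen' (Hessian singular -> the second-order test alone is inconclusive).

Compute the Hessian H = grad^2 f:
  H = [[1, 1], [1, 1]]
Verify stationarity: grad f(x*) = H x* + g = (0, 0).
Eigenvalues of H: 0, 2.
H has a zero eigenvalue (singular; positive semidefinite but not definite), so H is neither positive definite, negative definite, nor indefinite. The second-order test alone is inconclusive -> degen.
(Indeed, f is constant along the null direction of H through x*, so x* is not a strict local extremum.)

degen


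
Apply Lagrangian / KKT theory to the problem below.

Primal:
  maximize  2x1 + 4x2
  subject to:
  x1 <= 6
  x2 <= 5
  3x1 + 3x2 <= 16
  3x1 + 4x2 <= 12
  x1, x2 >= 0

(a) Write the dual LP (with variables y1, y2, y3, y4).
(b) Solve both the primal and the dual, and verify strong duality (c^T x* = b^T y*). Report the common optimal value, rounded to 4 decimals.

The standard primal-dual pair for 'max c^T x s.t. A x <= b, x >= 0' is:
  Dual:  min b^T y  s.t.  A^T y >= c,  y >= 0.

So the dual LP is:
  minimize  6y1 + 5y2 + 16y3 + 12y4
  subject to:
    y1 + 3y3 + 3y4 >= 2
    y2 + 3y3 + 4y4 >= 4
    y1, y2, y3, y4 >= 0

Solving the primal: x* = (0, 3).
  primal value c^T x* = 12.
Solving the dual: y* = (0, 0, 0, 1).
  dual value b^T y* = 12.
Strong duality: c^T x* = b^T y*. Confirmed.

12


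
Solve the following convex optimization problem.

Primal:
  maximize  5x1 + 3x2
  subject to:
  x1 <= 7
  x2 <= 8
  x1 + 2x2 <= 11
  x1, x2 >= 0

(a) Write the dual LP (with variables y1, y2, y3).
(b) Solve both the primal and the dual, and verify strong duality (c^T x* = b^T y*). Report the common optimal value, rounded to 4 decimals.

The standard primal-dual pair for 'max c^T x s.t. A x <= b, x >= 0' is:
  Dual:  min b^T y  s.t.  A^T y >= c,  y >= 0.

So the dual LP is:
  minimize  7y1 + 8y2 + 11y3
  subject to:
    y1 + y3 >= 5
    y2 + 2y3 >= 3
    y1, y2, y3 >= 0

Solving the primal: x* = (7, 2).
  primal value c^T x* = 41.
Solving the dual: y* = (3.5, 0, 1.5).
  dual value b^T y* = 41.
Strong duality: c^T x* = b^T y*. Confirmed.

41


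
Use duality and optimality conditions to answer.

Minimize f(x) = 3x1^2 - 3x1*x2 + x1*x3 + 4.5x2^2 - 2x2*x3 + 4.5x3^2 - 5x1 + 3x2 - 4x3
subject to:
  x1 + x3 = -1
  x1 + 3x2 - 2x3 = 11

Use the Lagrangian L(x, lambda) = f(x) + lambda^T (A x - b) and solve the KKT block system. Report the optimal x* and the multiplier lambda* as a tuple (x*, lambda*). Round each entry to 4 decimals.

Form the Lagrangian:
  L(x, lambda) = (1/2) x^T Q x + c^T x + lambda^T (A x - b)
Stationarity (grad_x L = 0): Q x + c + A^T lambda = 0.
Primal feasibility: A x = b.

This gives the KKT block system:
  [ Q   A^T ] [ x     ]   [-c ]
  [ A    0  ] [ lambda ] = [ b ]

Solving the linear system:
  x*      = (1.1667, 1.8333, -2.1667)
  lambda* = (12.4444, -6.7778)
  f(x*)   = 47.6667

x* = (1.1667, 1.8333, -2.1667), lambda* = (12.4444, -6.7778)


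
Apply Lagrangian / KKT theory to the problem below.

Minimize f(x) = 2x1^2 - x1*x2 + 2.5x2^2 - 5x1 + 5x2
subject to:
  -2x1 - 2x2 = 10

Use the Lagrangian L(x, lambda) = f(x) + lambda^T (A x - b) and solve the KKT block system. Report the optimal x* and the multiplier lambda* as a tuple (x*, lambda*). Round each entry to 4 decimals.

Form the Lagrangian:
  L(x, lambda) = (1/2) x^T Q x + c^T x + lambda^T (A x - b)
Stationarity (grad_x L = 0): Q x + c + A^T lambda = 0.
Primal feasibility: A x = b.

This gives the KKT block system:
  [ Q   A^T ] [ x     ]   [-c ]
  [ A    0  ] [ lambda ] = [ b ]

Solving the linear system:
  x*      = (-1.8182, -3.1818)
  lambda* = (-4.5455)
  f(x*)   = 19.3182

x* = (-1.8182, -3.1818), lambda* = (-4.5455)


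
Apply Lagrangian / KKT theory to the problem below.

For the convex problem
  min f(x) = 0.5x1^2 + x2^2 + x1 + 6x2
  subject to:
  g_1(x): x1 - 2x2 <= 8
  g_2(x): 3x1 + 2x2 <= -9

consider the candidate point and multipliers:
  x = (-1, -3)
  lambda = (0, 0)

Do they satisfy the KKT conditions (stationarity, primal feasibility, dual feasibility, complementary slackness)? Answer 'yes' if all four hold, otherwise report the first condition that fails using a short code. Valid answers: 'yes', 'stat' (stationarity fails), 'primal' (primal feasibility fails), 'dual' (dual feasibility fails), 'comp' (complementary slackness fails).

Gradient of f: grad f(x) = Q x + c = (0, 0)
Constraint values g_i(x) = a_i^T x - b_i:
  g_1((-1, -3)) = -3
  g_2((-1, -3)) = 0
Stationarity residual: grad f(x) + sum_i lambda_i a_i = (0, 0)
  -> stationarity OK
Primal feasibility (all g_i <= 0): OK
Dual feasibility (all lambda_i >= 0): OK
Complementary slackness (lambda_i * g_i(x) = 0 for all i): OK

Verdict: yes, KKT holds.

yes


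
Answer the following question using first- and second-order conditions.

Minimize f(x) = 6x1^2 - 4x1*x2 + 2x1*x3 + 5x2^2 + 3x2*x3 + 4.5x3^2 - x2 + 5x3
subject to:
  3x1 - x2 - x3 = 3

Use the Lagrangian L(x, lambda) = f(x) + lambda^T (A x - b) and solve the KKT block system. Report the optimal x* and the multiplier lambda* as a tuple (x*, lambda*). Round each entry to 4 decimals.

Form the Lagrangian:
  L(x, lambda) = (1/2) x^T Q x + c^T x + lambda^T (A x - b)
Stationarity (grad_x L = 0): Q x + c + A^T lambda = 0.
Primal feasibility: A x = b.

This gives the KKT block system:
  [ Q   A^T ] [ x     ]   [-c ]
  [ A    0  ] [ lambda ] = [ b ]

Solving the linear system:
  x*      = (0.8213, 0.5932, -1.1293)
  lambda* = (-1.7414)
  f(x*)   = -0.5076

x* = (0.8213, 0.5932, -1.1293), lambda* = (-1.7414)


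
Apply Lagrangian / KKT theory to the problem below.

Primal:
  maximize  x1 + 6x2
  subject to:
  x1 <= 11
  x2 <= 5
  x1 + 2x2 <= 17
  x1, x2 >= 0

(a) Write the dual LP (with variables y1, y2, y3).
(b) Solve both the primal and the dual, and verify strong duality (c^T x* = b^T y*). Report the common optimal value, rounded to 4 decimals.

The standard primal-dual pair for 'max c^T x s.t. A x <= b, x >= 0' is:
  Dual:  min b^T y  s.t.  A^T y >= c,  y >= 0.

So the dual LP is:
  minimize  11y1 + 5y2 + 17y3
  subject to:
    y1 + y3 >= 1
    y2 + 2y3 >= 6
    y1, y2, y3 >= 0

Solving the primal: x* = (7, 5).
  primal value c^T x* = 37.
Solving the dual: y* = (0, 4, 1).
  dual value b^T y* = 37.
Strong duality: c^T x* = b^T y*. Confirmed.

37


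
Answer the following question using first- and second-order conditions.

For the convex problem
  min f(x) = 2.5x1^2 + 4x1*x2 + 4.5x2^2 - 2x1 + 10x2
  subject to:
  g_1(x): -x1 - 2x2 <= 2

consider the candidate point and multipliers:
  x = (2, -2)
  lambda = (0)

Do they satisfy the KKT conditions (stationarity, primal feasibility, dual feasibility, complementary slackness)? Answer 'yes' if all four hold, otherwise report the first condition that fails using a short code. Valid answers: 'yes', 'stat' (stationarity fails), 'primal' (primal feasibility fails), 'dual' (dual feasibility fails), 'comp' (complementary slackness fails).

Gradient of f: grad f(x) = Q x + c = (0, 0)
Constraint values g_i(x) = a_i^T x - b_i:
  g_1((2, -2)) = 0
Stationarity residual: grad f(x) + sum_i lambda_i a_i = (0, 0)
  -> stationarity OK
Primal feasibility (all g_i <= 0): OK
Dual feasibility (all lambda_i >= 0): OK
Complementary slackness (lambda_i * g_i(x) = 0 for all i): OK

Verdict: yes, KKT holds.

yes


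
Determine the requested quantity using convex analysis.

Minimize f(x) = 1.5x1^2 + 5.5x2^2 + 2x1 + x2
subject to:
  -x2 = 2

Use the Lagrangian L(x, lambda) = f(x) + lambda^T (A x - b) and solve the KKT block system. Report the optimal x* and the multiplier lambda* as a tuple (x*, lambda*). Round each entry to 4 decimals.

Form the Lagrangian:
  L(x, lambda) = (1/2) x^T Q x + c^T x + lambda^T (A x - b)
Stationarity (grad_x L = 0): Q x + c + A^T lambda = 0.
Primal feasibility: A x = b.

This gives the KKT block system:
  [ Q   A^T ] [ x     ]   [-c ]
  [ A    0  ] [ lambda ] = [ b ]

Solving the linear system:
  x*      = (-0.6667, -2)
  lambda* = (-21)
  f(x*)   = 19.3333

x* = (-0.6667, -2), lambda* = (-21)


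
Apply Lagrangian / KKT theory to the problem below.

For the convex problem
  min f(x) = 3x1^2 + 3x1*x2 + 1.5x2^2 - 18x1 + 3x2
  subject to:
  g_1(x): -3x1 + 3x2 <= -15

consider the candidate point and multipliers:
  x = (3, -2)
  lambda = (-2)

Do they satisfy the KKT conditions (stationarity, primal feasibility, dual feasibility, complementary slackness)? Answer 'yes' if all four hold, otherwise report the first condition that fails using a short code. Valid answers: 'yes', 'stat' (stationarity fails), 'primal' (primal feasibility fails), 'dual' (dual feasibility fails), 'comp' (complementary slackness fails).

Gradient of f: grad f(x) = Q x + c = (-6, 6)
Constraint values g_i(x) = a_i^T x - b_i:
  g_1((3, -2)) = 0
Stationarity residual: grad f(x) + sum_i lambda_i a_i = (0, 0)
  -> stationarity OK
Primal feasibility (all g_i <= 0): OK
Dual feasibility (all lambda_i >= 0): FAILS
Complementary slackness (lambda_i * g_i(x) = 0 for all i): OK

Verdict: the first failing condition is dual_feasibility -> dual.

dual


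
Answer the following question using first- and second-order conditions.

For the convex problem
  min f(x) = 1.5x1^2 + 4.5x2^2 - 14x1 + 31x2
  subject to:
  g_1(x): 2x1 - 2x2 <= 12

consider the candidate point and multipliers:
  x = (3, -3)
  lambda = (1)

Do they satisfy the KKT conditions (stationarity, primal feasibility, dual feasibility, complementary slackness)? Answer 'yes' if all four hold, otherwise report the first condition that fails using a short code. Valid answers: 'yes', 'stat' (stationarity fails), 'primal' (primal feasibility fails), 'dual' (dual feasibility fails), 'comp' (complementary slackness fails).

Gradient of f: grad f(x) = Q x + c = (-5, 4)
Constraint values g_i(x) = a_i^T x - b_i:
  g_1((3, -3)) = 0
Stationarity residual: grad f(x) + sum_i lambda_i a_i = (-3, 2)
  -> stationarity FAILS
Primal feasibility (all g_i <= 0): OK
Dual feasibility (all lambda_i >= 0): OK
Complementary slackness (lambda_i * g_i(x) = 0 for all i): OK

Verdict: the first failing condition is stationarity -> stat.

stat


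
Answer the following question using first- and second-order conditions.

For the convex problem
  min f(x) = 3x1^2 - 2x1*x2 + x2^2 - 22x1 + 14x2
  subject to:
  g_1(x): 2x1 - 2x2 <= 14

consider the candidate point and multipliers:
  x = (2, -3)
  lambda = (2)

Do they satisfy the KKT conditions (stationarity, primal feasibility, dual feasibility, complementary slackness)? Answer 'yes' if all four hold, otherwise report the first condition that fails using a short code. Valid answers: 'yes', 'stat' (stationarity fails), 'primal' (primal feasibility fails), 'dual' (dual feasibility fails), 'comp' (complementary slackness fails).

Gradient of f: grad f(x) = Q x + c = (-4, 4)
Constraint values g_i(x) = a_i^T x - b_i:
  g_1((2, -3)) = -4
Stationarity residual: grad f(x) + sum_i lambda_i a_i = (0, 0)
  -> stationarity OK
Primal feasibility (all g_i <= 0): OK
Dual feasibility (all lambda_i >= 0): OK
Complementary slackness (lambda_i * g_i(x) = 0 for all i): FAILS

Verdict: the first failing condition is complementary_slackness -> comp.

comp


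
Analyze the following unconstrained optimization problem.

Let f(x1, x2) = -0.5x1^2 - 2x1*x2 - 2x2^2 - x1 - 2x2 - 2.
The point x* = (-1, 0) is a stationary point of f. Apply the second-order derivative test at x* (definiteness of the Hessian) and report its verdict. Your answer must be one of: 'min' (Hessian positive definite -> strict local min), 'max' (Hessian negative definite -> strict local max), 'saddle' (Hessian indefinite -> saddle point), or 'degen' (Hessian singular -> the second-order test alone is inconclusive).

Compute the Hessian H = grad^2 f:
  H = [[-1, -2], [-2, -4]]
Verify stationarity: grad f(x*) = H x* + g = (0, 0).
Eigenvalues of H: -5, 0.
H has a zero eigenvalue (singular; negative semidefinite but not definite), so H is neither positive definite, negative definite, nor indefinite. The second-order test alone is inconclusive -> degen.
(Indeed, f is constant along the null direction of H through x*, so x* is not a strict local extremum.)

degen
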